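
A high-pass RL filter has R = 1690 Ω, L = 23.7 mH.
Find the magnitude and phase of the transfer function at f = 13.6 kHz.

Step 1 — Angular frequency: ω = 2π·1.36e+04 = 8.545e+04 rad/s.
Step 2 — Transfer function: H(jω) = jωL/(R + jωL).
Step 3 — Numerator jωL = j·2025; denominator R + jωL = 1690 + j2025.
Step 4 — H = 0.5895 + j0.4919.
Step 5 — Magnitude: |H| = 0.7678 (-2.3 dB); phase: φ = 39.8°.

|H| = 0.7678 (-2.3 dB), φ = 39.8°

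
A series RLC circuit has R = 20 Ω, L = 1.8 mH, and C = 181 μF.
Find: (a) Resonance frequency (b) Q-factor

Step 1 — Resonance condition Im(Z)=0 gives ω₀ = 1/√(LC).
Step 2 — ω₀ = 1/√(0.0018·0.000181) = 1752 rad/s.
Step 3 — f₀ = ω₀/(2π) = 278.8 Hz.
Step 4 — Series Q: Q = ω₀L/R = 1752·0.0018/20 = 0.1577.

(a) f₀ = 278.8 Hz  (b) Q = 0.1577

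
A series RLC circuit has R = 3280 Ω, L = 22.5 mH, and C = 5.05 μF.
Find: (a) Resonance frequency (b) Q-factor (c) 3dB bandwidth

Step 1 — Resonance: ω₀ = 1/√(LC) = 1/√(0.0225·5.05e-06) = 2967 rad/s.
Step 2 — f₀ = ω₀/(2π) = 472.2 Hz.
Step 3 — Series Q: Q = ω₀L/R = 2967·0.0225/3280 = 0.02035.
Step 4 — Bandwidth: Δω = ω₀/Q = 1.458e+05 rad/s; BW = Δω/(2π) = 2.32e+04 Hz.

(a) f₀ = 472.2 Hz  (b) Q = 0.02035  (c) BW = 2.32e+04 Hz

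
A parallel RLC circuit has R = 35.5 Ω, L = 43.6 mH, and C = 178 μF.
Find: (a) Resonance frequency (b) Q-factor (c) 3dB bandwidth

Step 1 — Resonance: ω₀ = 1/√(LC) = 1/√(0.0436·0.000178) = 359 rad/s.
Step 2 — f₀ = ω₀/(2π) = 57.13 Hz.
Step 3 — Parallel Q: Q = R/(ω₀L) = 35.5/(359·0.0436) = 2.268.
Step 4 — Bandwidth: Δω = ω₀/Q = 158.3 rad/s; BW = Δω/(2π) = 25.19 Hz.

(a) f₀ = 57.13 Hz  (b) Q = 2.268  (c) BW = 25.19 Hz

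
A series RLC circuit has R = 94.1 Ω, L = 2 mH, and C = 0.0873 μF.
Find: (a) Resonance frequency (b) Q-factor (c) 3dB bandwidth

Step 1 — Resonance: ω₀ = 1/√(LC) = 1/√(0.002·8.73e-08) = 7.568e+04 rad/s.
Step 2 — f₀ = ω₀/(2π) = 1.204e+04 Hz.
Step 3 — Series Q: Q = ω₀L/R = 7.568e+04·0.002/94.1 = 1.608.
Step 4 — Bandwidth: Δω = ω₀/Q = 4.705e+04 rad/s; BW = Δω/(2π) = 7488 Hz.

(a) f₀ = 1.204e+04 Hz  (b) Q = 1.608  (c) BW = 7488 Hz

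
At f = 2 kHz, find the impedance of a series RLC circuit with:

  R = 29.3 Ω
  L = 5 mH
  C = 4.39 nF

Step 1 — Angular frequency: ω = 2π·f = 2π·2000 = 1.257e+04 rad/s.
Step 2 — Component impedances:
  R: Z = R = 29.3 Ω
  L: Z = jωL = j·1.257e+04·0.005 = 0 + j62.83 Ω
  C: Z = 1/(jωC) = -j/(ω·C) = 0 - j1.813e+04 Ω
Step 3 — Series combination: Z_total = R + L + C = 29.3 - j1.806e+04 Ω = 1.806e+04∠-89.9° Ω.

Z = 29.3 - j1.806e+04 Ω = 1.806e+04∠-89.9° Ω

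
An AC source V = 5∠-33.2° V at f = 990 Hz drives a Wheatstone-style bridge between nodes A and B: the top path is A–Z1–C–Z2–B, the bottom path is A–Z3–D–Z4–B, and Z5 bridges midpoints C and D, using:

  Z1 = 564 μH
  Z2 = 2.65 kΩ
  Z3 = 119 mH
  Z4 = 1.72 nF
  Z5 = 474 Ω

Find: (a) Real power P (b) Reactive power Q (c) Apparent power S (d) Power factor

Step 1 — Angular frequency: ω = 2π·f = 2π·990 = 6220 rad/s.
Step 2 — Component impedances:
  Z1: Z = jωL = j·6220·0.000564 = 0 + j3.508 Ω
  Z2: Z = R = 2650 Ω
  Z3: Z = jωL = j·6220·0.119 = 0 + j740.2 Ω
  Z4: Z = 1/(jωC) = -j/(ω·C) = 0 - j9.347e+04 Ω
  Z5: Z = R = 474 Ω
Step 3 — Bridge requires nodal analysis (the Z5 bridge couples midpoints C and D, so the two paths cannot be reduced to a simple series/parallel combination). Setting node B to ground and injecting 1 A at node A, the 3-node admittance system at A, C, D solves to V_A = Z_AB = 2648 - j71.83 Ω = 2649∠-1.6° Ω.
Step 4 — Source phasor: V = 5∠-33.2° V = 4.184 - j2.738 V.
Step 5 — Current: I = V / Z = 0.001607 - j0.0009905 A = 0.001888∠-31.6° A.
Step 6 — Complex power: S = V·I* = 0.009435 - j0.000256 VA.
Step 7 — Real power: P = Re(S) = 0.009435 W.
Step 8 — Reactive power: Q = Im(S) = -0.000256 VAR.
Step 9 — Apparent power: |S| = 0.009439 VA.
Step 10 — Power factor: PF = P/|S| = 0.9996 (leading).

(a) P = 0.009435 W  (b) Q = -0.000256 VAR  (c) S = 0.009439 VA  (d) PF = 0.9996 (leading)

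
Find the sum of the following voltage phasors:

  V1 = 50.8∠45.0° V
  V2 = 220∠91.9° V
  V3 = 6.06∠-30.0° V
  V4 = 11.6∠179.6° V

Step 1 — Convert each phasor to rectangular form:
  V1 = 50.8·(cos(45.0°) + j·sin(45.0°)) = 35.92 + j35.92 V
  V2 = 220·(cos(91.9°) + j·sin(91.9°)) = -7.294 + j219.9 V
  V3 = 6.06·(cos(-30.0°) + j·sin(-30.0°)) = 5.248 - j3.03 V
  V4 = 11.6·(cos(179.6°) + j·sin(179.6°)) = -11.6 + j0.08098 V
Step 2 — Sum components: V_total = 22.28 + j252.9 V.
Step 3 — Convert to polar: |V_total| = 253.8 V, ∠V_total = 85.0°.

V_total = 253.8∠85.0° V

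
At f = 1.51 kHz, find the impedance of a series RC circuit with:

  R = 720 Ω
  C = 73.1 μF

Step 1 — Angular frequency: ω = 2π·f = 2π·1510 = 9488 rad/s.
Step 2 — Component impedances:
  R: Z = R = 720 Ω
  C: Z = 1/(jωC) = -j/(ω·C) = 0 - j1.442 Ω
Step 3 — Series combination: Z_total = R + C = 720 - j1.442 Ω = 720∠-0.1° Ω.

Z = 720 - j1.442 Ω = 720∠-0.1° Ω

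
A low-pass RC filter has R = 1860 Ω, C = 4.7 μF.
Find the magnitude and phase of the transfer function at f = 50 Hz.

Step 1 — Angular frequency: ω = 2π·50 = 314.2 rad/s.
Step 2 — Transfer function: H(jω) = 1/(1 + jωRC).
Step 3 — Denominator: 1 + jωRC = 1 + j·314.2·1860·4.7e-06 = 1 + j2.746.
Step 4 — H = 0.1171 - j0.3215.
Step 5 — Magnitude: |H| = 0.3421 (-9.3 dB); phase: φ = -70.0°.

|H| = 0.3421 (-9.3 dB), φ = -70.0°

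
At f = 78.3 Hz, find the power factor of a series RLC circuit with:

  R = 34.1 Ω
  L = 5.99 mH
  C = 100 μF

Step 1 — Angular frequency: ω = 2π·f = 2π·78.3 = 492 rad/s.
Step 2 — Component impedances:
  R: Z = R = 34.1 Ω
  L: Z = jωL = j·492·0.00599 = 0 + j2.947 Ω
  C: Z = 1/(jωC) = -j/(ω·C) = 0 - j20.33 Ω
Step 3 — Series combination: Z_total = R + L + C = 34.1 - j17.38 Ω = 38.27∠-27.0° Ω.
Step 4 — Power factor: PF = cos(φ) = Re(Z)/|Z| = 34.1/38.27 = 0.891.
Step 5 — Type: Im(Z) = -17.38 ⇒ leading (phase φ = -27.0°).

PF = 0.891 (leading, φ = -27.0°)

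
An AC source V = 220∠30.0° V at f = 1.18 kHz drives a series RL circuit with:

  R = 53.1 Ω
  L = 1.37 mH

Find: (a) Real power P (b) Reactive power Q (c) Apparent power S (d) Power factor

Step 1 — Angular frequency: ω = 2π·f = 2π·1180 = 7414 rad/s.
Step 2 — Component impedances:
  R: Z = R = 53.1 Ω
  L: Z = jωL = j·7414·0.00137 = 0 + j10.16 Ω
Step 3 — Series combination: Z_total = R + L = 53.1 + j10.16 Ω = 54.06∠10.8° Ω.
Step 4 — Source phasor: V = 220∠30.0° V = 190.5 + j110 V.
Step 5 — Current: I = V / Z = 3.844 + j1.336 A = 4.069∠19.2° A.
Step 6 — Complex power: S = V·I* = 879.3 + j168.2 VA.
Step 7 — Real power: P = Re(S) = 879.3 W.
Step 8 — Reactive power: Q = Im(S) = 168.2 VAR.
Step 9 — Apparent power: |S| = 895.3 VA.
Step 10 — Power factor: PF = P/|S| = 0.9822 (lagging).

(a) P = 879.3 W  (b) Q = 168.2 VAR  (c) S = 895.3 VA  (d) PF = 0.9822 (lagging)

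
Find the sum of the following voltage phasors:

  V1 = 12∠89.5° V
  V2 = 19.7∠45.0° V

Step 1 — Convert each phasor to rectangular form:
  V1 = 12·(cos(89.5°) + j·sin(89.5°)) = 0.1047 + j12 V
  V2 = 19.7·(cos(45.0°) + j·sin(45.0°)) = 13.93 + j13.93 V
Step 2 — Sum components: V_total = 14.03 + j25.93 V.
Step 3 — Convert to polar: |V_total| = 29.48 V, ∠V_total = 61.6°.

V_total = 29.48∠61.6° V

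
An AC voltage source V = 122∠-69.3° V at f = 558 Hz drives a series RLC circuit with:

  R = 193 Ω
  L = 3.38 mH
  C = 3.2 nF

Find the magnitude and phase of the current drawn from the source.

Step 1 — Angular frequency: ω = 2π·f = 2π·558 = 3506 rad/s.
Step 2 — Component impedances:
  R: Z = R = 193 Ω
  L: Z = jωL = j·3506·0.00338 = 0 + j11.85 Ω
  C: Z = 1/(jωC) = -j/(ω·C) = 0 - j8.913e+04 Ω
Step 3 — Series combination: Z_total = R + L + C = 193 - j8.912e+04 Ω = 8.912e+04∠-89.9° Ω.
Step 4 — Source phasor: V = 122∠-69.3° V = 43.12 - j114.1 V.
Step 5 — Ohm's law: I = V / Z_total = (43.12 - j114.1) / (193 - j8.912e+04) = 0.001282 + j0.0004811 A.
Step 6 — Convert to polar: |I| = 0.001369 A, ∠I = 20.6°.

I = 0.001369∠20.6° A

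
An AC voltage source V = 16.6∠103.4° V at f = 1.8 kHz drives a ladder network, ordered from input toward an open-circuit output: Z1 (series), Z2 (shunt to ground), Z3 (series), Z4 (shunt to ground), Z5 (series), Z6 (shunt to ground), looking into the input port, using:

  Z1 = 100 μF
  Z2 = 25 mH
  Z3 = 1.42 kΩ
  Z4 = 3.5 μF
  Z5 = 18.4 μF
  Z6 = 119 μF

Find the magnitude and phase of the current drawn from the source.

Step 1 — Angular frequency: ω = 2π·f = 2π·1800 = 1.131e+04 rad/s.
Step 2 — Component impedances:
  Z1: Z = 1/(jωC) = -j/(ω·C) = 0 - j0.8842 Ω
  Z2: Z = jωL = j·1.131e+04·0.025 = 0 + j282.7 Ω
  Z3: Z = R = 1420 Ω
  Z4: Z = 1/(jωC) = -j/(ω·C) = 0 - j25.26 Ω
  Z5: Z = 1/(jωC) = -j/(ω·C) = 0 - j4.805 Ω
  Z6: Z = 1/(jωC) = -j/(ω·C) = 0 - j0.743 Ω
Step 3 — Ladder network (open output): work backward from the far end, alternating series and parallel combinations. Z_in = 54.22 + j271.2 Ω = 276.6∠78.7° Ω.
Step 4 — Source phasor: V = 16.6∠103.4° V = -3.847 + j16.15 V.
Step 5 — Ohm's law: I = V / Z_total = (-3.847 + j16.15) / (54.22 + j271.2) = 0.05452 + j0.02508 A.
Step 6 — Convert to polar: |I| = 0.06001 A, ∠I = 24.7°.

I = 0.06001∠24.7° A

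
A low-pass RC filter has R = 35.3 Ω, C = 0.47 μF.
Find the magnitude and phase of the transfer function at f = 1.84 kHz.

Step 1 — Angular frequency: ω = 2π·1840 = 1.156e+04 rad/s.
Step 2 — Transfer function: H(jω) = 1/(1 + jωRC).
Step 3 — Denominator: 1 + jωRC = 1 + j·1.156e+04·35.3·4.7e-07 = 1 + j0.1918.
Step 4 — H = 0.9645 - j0.185.
Step 5 — Magnitude: |H| = 0.9821 (-0.2 dB); phase: φ = -10.9°.

|H| = 0.9821 (-0.2 dB), φ = -10.9°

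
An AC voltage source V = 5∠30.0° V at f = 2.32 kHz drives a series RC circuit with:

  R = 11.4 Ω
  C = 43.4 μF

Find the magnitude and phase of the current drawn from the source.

Step 1 — Angular frequency: ω = 2π·f = 2π·2320 = 1.458e+04 rad/s.
Step 2 — Component impedances:
  R: Z = R = 11.4 Ω
  C: Z = 1/(jωC) = -j/(ω·C) = 0 - j1.581 Ω
Step 3 — Series combination: Z_total = R + C = 11.4 - j1.581 Ω = 11.51∠-7.9° Ω.
Step 4 — Source phasor: V = 5∠30.0° V = 4.33 + j2.5 V.
Step 5 — Ohm's law: I = V / Z_total = (4.33 + j2.5) / (11.4 - j1.581) = 0.3428 + j0.2668 A.
Step 6 — Convert to polar: |I| = 0.4344 A, ∠I = 37.9°.

I = 0.4344∠37.9° A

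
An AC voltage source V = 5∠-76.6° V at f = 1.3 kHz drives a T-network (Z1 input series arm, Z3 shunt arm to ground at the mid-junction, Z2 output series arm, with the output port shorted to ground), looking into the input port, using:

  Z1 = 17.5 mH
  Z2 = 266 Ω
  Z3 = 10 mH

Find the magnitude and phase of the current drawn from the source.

Step 1 — Angular frequency: ω = 2π·f = 2π·1300 = 8168 rad/s.
Step 2 — Component impedances:
  Z1: Z = jωL = j·8168·0.0175 = 0 + j142.9 Ω
  Z2: Z = R = 266 Ω
  Z3: Z = jωL = j·8168·0.01 = 0 + j81.68 Ω
Step 3 — With the output port shorted to ground, the output series arm Z2 runs from the junction to ground; the shunt arm Z3 also runs from the junction to ground. They appear in parallel: Z3 || Z2 = 22.92 + j74.64 Ω.
Step 4 — Series with input arm Z1: Z_in = Z1 + (Z3 || Z2) = 22.92 + j217.6 Ω = 218.8∠84.0° Ω.
Step 5 — Source phasor: V = 5∠-76.6° V = 1.159 - j4.864 V.
Step 6 — Ohm's law: I = V / Z_total = (1.159 - j4.864) / (22.92 + j217.6) = -0.02155 - j0.007596 A.
Step 7 — Convert to polar: |I| = 0.02285 A, ∠I = -160.6°.

I = 0.02285∠-160.6° A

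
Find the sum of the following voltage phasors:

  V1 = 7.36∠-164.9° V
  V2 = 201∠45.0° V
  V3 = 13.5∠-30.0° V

Step 1 — Convert each phasor to rectangular form:
  V1 = 7.36·(cos(-164.9°) + j·sin(-164.9°)) = -7.106 - j1.917 V
  V2 = 201·(cos(45.0°) + j·sin(45.0°)) = 142.1 + j142.1 V
  V3 = 13.5·(cos(-30.0°) + j·sin(-30.0°)) = 11.69 - j6.75 V
Step 2 — Sum components: V_total = 146.7 + j133.5 V.
Step 3 — Convert to polar: |V_total| = 198.3 V, ∠V_total = 42.3°.

V_total = 198.3∠42.3° V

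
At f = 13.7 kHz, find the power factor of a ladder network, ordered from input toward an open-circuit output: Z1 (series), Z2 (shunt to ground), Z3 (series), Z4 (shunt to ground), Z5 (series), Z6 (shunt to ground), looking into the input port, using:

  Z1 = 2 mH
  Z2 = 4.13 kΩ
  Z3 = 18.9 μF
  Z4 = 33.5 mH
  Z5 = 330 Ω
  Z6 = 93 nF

Step 1 — Angular frequency: ω = 2π·f = 2π·1.37e+04 = 8.608e+04 rad/s.
Step 2 — Component impedances:
  Z1: Z = jωL = j·8.608e+04·0.002 = 0 + j172.2 Ω
  Z2: Z = R = 4130 Ω
  Z3: Z = 1/(jωC) = -j/(ω·C) = 0 - j0.6147 Ω
  Z4: Z = jωL = j·8.608e+04·0.0335 = 0 + j2884 Ω
  Z5: Z = R = 330 Ω
  Z6: Z = 1/(jωC) = -j/(ω·C) = 0 - j124.9 Ω
Step 3 — Ladder network (open output): work backward from the far end, alternating series and parallel combinations. Z_in = 328.8 + j97.02 Ω = 342.8∠16.4° Ω.
Step 4 — Power factor: PF = cos(φ) = Re(Z)/|Z| = 328.79/342.8 = 0.9591.
Step 5 — Type: Im(Z) = 97.02 ⇒ lagging (phase φ = 16.4°).

PF = 0.9591 (lagging, φ = 16.4°)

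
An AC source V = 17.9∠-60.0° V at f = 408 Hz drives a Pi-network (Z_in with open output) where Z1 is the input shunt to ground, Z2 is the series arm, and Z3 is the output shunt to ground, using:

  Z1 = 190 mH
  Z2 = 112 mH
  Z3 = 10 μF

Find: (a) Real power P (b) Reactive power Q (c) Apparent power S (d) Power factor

Step 1 — Angular frequency: ω = 2π·f = 2π·408 = 2564 rad/s.
Step 2 — Component impedances:
  Z1: Z = jωL = j·2564·0.19 = 0 + j487.1 Ω
  Z2: Z = jωL = j·2564·0.112 = 0 + j287.1 Ω
  Z3: Z = 1/(jωC) = -j/(ω·C) = 0 - j39.01 Ω
Step 3 — With open output, the series arm Z2 and the output shunt Z3 appear in series to ground: Z2 + Z3 = 0 + j248.1 Ω.
Step 4 — Parallel with input shunt Z1: Z_in = Z1 || (Z2 + Z3) = 0 + j164.4 Ω = 164.4∠90.0° Ω.
Step 5 — Source phasor: V = 17.9∠-60.0° V = 8.95 - j15.5 V.
Step 6 — Current: I = V / Z = -0.09431 - j0.05445 A = 0.1089∠-150.0° A.
Step 7 — Complex power: S = V·I* = 0 + j1.949 VA.
Step 8 — Real power: P = Re(S) = 0 W.
Step 9 — Reactive power: Q = Im(S) = 1.949 VAR.
Step 10 — Apparent power: |S| = 1.949 VA.
Step 11 — Power factor: PF = P/|S| = 0 (lagging).

(a) P = 0 W  (b) Q = 1.949 VAR  (c) S = 1.949 VA  (d) PF = 0 (lagging)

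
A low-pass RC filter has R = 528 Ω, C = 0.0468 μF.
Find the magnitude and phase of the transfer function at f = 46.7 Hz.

Step 1 — Angular frequency: ω = 2π·46.7 = 293.4 rad/s.
Step 2 — Transfer function: H(jω) = 1/(1 + jωRC).
Step 3 — Denominator: 1 + jωRC = 1 + j·293.4·528·4.68e-08 = 1 + j0.007251.
Step 4 — H = 0.9999 - j0.00725.
Step 5 — Magnitude: |H| = 1 (-0.0 dB); phase: φ = -0.4°.

|H| = 1 (-0.0 dB), φ = -0.4°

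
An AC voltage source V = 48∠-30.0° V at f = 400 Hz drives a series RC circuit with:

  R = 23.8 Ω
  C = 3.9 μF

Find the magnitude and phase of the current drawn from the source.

Step 1 — Angular frequency: ω = 2π·f = 2π·400 = 2513 rad/s.
Step 2 — Component impedances:
  R: Z = R = 23.8 Ω
  C: Z = 1/(jωC) = -j/(ω·C) = 0 - j102 Ω
Step 3 — Series combination: Z_total = R + C = 23.8 - j102 Ω = 104.8∠-76.9° Ω.
Step 4 — Source phasor: V = 48∠-30.0° V = 41.57 - j24 V.
Step 5 — Ohm's law: I = V / Z_total = (41.57 - j24) / (23.8 - j102) = 0.3132 + j0.3344 A.
Step 6 — Convert to polar: |I| = 0.4582 A, ∠I = 46.9°.

I = 0.4582∠46.9° A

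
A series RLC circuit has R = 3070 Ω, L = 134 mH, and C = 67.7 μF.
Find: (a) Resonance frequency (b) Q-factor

Step 1 — Resonance condition Im(Z)=0 gives ω₀ = 1/√(LC).
Step 2 — ω₀ = 1/√(0.134·6.77e-05) = 332 rad/s.
Step 3 — f₀ = ω₀/(2π) = 52.84 Hz.
Step 4 — Series Q: Q = ω₀L/R = 332·0.134/3070 = 0.01449.

(a) f₀ = 52.84 Hz  (b) Q = 0.01449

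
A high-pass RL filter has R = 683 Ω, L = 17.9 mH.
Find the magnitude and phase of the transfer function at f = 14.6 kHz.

Step 1 — Angular frequency: ω = 2π·1.46e+04 = 9.173e+04 rad/s.
Step 2 — Transfer function: H(jω) = jωL/(R + jωL).
Step 3 — Numerator jωL = j·1642; denominator R + jωL = 683 + j1642.
Step 4 — H = 0.8525 + j0.3546.
Step 5 — Magnitude: |H| = 0.9233 (-0.7 dB); phase: φ = 22.6°.

|H| = 0.9233 (-0.7 dB), φ = 22.6°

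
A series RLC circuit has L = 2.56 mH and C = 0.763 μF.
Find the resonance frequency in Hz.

Step 1 — Resonance condition Im(Z)=0 gives ω₀ = 1/√(LC).
Step 2 — ω₀ = 1/√(0.00256·7.63e-07) = 2.263e+04 rad/s.
Step 3 — f₀ = ω₀/(2π) = 3601 Hz.

f₀ = 3601 Hz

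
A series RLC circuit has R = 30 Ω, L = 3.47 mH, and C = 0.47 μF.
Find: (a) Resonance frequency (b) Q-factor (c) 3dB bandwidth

Step 1 — Resonance: ω₀ = 1/√(LC) = 1/√(0.00347·4.7e-07) = 2.476e+04 rad/s.
Step 2 — f₀ = ω₀/(2π) = 3941 Hz.
Step 3 — Series Q: Q = ω₀L/R = 2.476e+04·0.00347/30 = 2.864.
Step 4 — Bandwidth: Δω = ω₀/Q = 8646 rad/s; BW = Δω/(2π) = 1376 Hz.

(a) f₀ = 3941 Hz  (b) Q = 2.864  (c) BW = 1376 Hz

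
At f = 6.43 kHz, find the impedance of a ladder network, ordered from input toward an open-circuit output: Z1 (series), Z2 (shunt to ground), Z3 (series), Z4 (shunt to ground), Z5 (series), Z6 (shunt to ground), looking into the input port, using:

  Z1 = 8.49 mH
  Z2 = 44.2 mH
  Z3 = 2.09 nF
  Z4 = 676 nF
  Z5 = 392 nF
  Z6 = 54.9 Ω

Step 1 — Angular frequency: ω = 2π·f = 2π·6430 = 4.04e+04 rad/s.
Step 2 — Component impedances:
  Z1: Z = jωL = j·4.04e+04·0.00849 = 0 + j343 Ω
  Z2: Z = jωL = j·4.04e+04·0.0442 = 0 + j1786 Ω
  Z3: Z = 1/(jωC) = -j/(ω·C) = 0 - j1.184e+04 Ω
  Z4: Z = 1/(jωC) = -j/(ω·C) = 0 - j36.62 Ω
  Z5: Z = 1/(jωC) = -j/(ω·C) = 0 - j63.14 Ω
  Z6: Z = R = 54.9 Ω
Step 3 — Ladder network (open output): work backward from the far end, alternating series and parallel combinations. Z_in = 0.178 + j2445 Ω = 2445∠90.0° Ω.

Z = 0.178 + j2445 Ω = 2445∠90.0° Ω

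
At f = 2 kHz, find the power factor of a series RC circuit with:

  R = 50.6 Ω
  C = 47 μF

Step 1 — Angular frequency: ω = 2π·f = 2π·2000 = 1.257e+04 rad/s.
Step 2 — Component impedances:
  R: Z = R = 50.6 Ω
  C: Z = 1/(jωC) = -j/(ω·C) = 0 - j1.693 Ω
Step 3 — Series combination: Z_total = R + C = 50.6 - j1.693 Ω = 50.63∠-1.9° Ω.
Step 4 — Power factor: PF = cos(φ) = Re(Z)/|Z| = 50.6/50.63 = 0.9994.
Step 5 — Type: Im(Z) = -1.693 ⇒ leading (phase φ = -1.9°).

PF = 0.9994 (leading, φ = -1.9°)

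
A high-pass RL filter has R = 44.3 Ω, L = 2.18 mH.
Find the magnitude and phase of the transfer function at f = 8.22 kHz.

Step 1 — Angular frequency: ω = 2π·8220 = 5.165e+04 rad/s.
Step 2 — Transfer function: H(jω) = jωL/(R + jωL).
Step 3 — Numerator jωL = j·112.6; denominator R + jωL = 44.3 + j112.6.
Step 4 — H = 0.8659 + j0.3407.
Step 5 — Magnitude: |H| = 0.9306 (-0.6 dB); phase: φ = 21.5°.

|H| = 0.9306 (-0.6 dB), φ = 21.5°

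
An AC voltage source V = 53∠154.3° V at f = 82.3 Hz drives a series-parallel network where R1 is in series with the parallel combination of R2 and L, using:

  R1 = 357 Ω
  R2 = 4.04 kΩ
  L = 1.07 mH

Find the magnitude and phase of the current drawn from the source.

Step 1 — Angular frequency: ω = 2π·f = 2π·82.3 = 517.1 rad/s.
Step 2 — Component impedances:
  R1: Z = R = 357 Ω
  R2: Z = R = 4040 Ω
  L: Z = jωL = j·517.1·0.00107 = 0 + j0.5533 Ω
Step 3 — Parallel branch: R2 || L = 1/(1/R2 + 1/L) = 7.578e-05 + j0.5533 Ω.
Step 4 — Series with R1: Z_total = R1 + (R2 || L) = 357 + j0.5533 Ω = 357∠0.1° Ω.
Step 5 — Source phasor: V = 53∠154.3° V = -47.76 + j22.98 V.
Step 6 — Ohm's law: I = V / Z_total = (-47.76 + j22.98) / (357 + j0.5533) = -0.1337 + j0.06459 A.
Step 7 — Convert to polar: |I| = 0.1485 A, ∠I = 154.2°.

I = 0.1485∠154.2° A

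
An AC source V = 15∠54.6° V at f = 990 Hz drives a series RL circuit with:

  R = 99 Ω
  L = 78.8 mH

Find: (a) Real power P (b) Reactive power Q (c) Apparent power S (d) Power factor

Step 1 — Angular frequency: ω = 2π·f = 2π·990 = 6220 rad/s.
Step 2 — Component impedances:
  R: Z = R = 99 Ω
  L: Z = jωL = j·6220·0.0788 = 0 + j490.2 Ω
Step 3 — Series combination: Z_total = R + L = 99 + j490.2 Ω = 500.1∠78.6° Ω.
Step 4 — Source phasor: V = 15∠54.6° V = 8.689 + j12.23 V.
Step 5 — Current: I = V / Z = 0.02741 - j0.01219 A = 0.03∠-24.0° A.
Step 6 — Complex power: S = V·I* = 0.08908 + j0.441 VA.
Step 7 — Real power: P = Re(S) = 0.08908 W.
Step 8 — Reactive power: Q = Im(S) = 0.441 VAR.
Step 9 — Apparent power: |S| = 0.4499 VA.
Step 10 — Power factor: PF = P/|S| = 0.198 (lagging).

(a) P = 0.08908 W  (b) Q = 0.441 VAR  (c) S = 0.4499 VA  (d) PF = 0.198 (lagging)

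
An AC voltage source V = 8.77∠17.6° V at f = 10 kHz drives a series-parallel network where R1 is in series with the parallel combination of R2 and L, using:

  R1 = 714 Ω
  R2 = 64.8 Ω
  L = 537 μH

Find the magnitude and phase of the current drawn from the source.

Step 1 — Angular frequency: ω = 2π·f = 2π·1e+04 = 6.283e+04 rad/s.
Step 2 — Component impedances:
  R1: Z = R = 714 Ω
  R2: Z = R = 64.8 Ω
  L: Z = jωL = j·6.283e+04·0.000537 = 0 + j33.74 Ω
Step 3 — Parallel branch: R2 || L = 1/(1/R2 + 1/L) = 13.82 + j26.54 Ω.
Step 4 — Series with R1: Z_total = R1 + (R2 || L) = 727.8 + j26.54 Ω = 728.3∠2.1° Ω.
Step 5 — Source phasor: V = 8.77∠17.6° V = 8.359 + j2.652 V.
Step 6 — Ohm's law: I = V / Z_total = (8.359 + j2.652) / (727.8 + j26.54) = 0.0116 + j0.00322 A.
Step 7 — Convert to polar: |I| = 0.01204 A, ∠I = 15.5°.

I = 0.01204∠15.5° A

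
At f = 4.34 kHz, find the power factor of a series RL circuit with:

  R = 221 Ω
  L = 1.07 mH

Step 1 — Angular frequency: ω = 2π·f = 2π·4340 = 2.727e+04 rad/s.
Step 2 — Component impedances:
  R: Z = R = 221 Ω
  L: Z = jωL = j·2.727e+04·0.00107 = 0 + j29.18 Ω
Step 3 — Series combination: Z_total = R + L = 221 + j29.18 Ω = 222.9∠7.5° Ω.
Step 4 — Power factor: PF = cos(φ) = Re(Z)/|Z| = 221/222.92 = 0.9914.
Step 5 — Type: Im(Z) = 29.18 ⇒ lagging (phase φ = 7.5°).

PF = 0.9914 (lagging, φ = 7.5°)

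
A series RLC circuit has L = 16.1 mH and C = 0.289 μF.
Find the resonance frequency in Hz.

Step 1 — Resonance condition Im(Z)=0 gives ω₀ = 1/√(LC).
Step 2 — ω₀ = 1/√(0.0161·2.89e-07) = 1.466e+04 rad/s.
Step 3 — f₀ = ω₀/(2π) = 2333 Hz.

f₀ = 2333 Hz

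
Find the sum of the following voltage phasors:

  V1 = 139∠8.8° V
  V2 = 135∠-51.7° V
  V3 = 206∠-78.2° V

Step 1 — Convert each phasor to rectangular form:
  V1 = 139·(cos(8.8°) + j·sin(8.8°)) = 137.4 + j21.27 V
  V2 = 135·(cos(-51.7°) + j·sin(-51.7°)) = 83.67 - j105.9 V
  V3 = 206·(cos(-78.2°) + j·sin(-78.2°)) = 42.13 - j201.6 V
Step 2 — Sum components: V_total = 263.2 - j286.3 V.
Step 3 — Convert to polar: |V_total| = 388.9 V, ∠V_total = -47.4°.

V_total = 388.9∠-47.4° V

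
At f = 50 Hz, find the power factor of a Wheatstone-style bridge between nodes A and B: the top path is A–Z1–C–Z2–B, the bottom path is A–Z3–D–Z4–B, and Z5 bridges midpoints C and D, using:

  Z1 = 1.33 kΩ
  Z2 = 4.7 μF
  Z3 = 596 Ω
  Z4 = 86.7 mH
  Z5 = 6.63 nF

Step 1 — Angular frequency: ω = 2π·f = 2π·50 = 314.2 rad/s.
Step 2 — Component impedances:
  Z1: Z = R = 1330 Ω
  Z2: Z = 1/(jωC) = -j/(ω·C) = 0 - j677.3 Ω
  Z3: Z = R = 596 Ω
  Z4: Z = jωL = j·314.2·0.0867 = 0 + j27.24 Ω
  Z5: Z = 1/(jωC) = -j/(ω·C) = 0 - j4.801e+05 Ω
Step 3 — Bridge requires nodal analysis (the Z5 bridge couples midpoints C and D, so the two paths cannot be reduced to a simple series/parallel combination). Setting node B to ground and injecting 1 A at node A, the 3-node admittance system at A, C, D solves to V_A = Z_AB = 435.8 - j43.58 Ω = 438∠-5.7° Ω.
Step 4 — Power factor: PF = cos(φ) = Re(Z)/|Z| = 435.8/438 = 0.995.
Step 5 — Type: Im(Z) = -43.58 ⇒ leading (phase φ = -5.7°).

PF = 0.995 (leading, φ = -5.7°)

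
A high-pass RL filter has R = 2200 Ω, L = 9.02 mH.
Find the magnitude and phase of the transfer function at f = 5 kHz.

Step 1 — Angular frequency: ω = 2π·5000 = 3.142e+04 rad/s.
Step 2 — Transfer function: H(jω) = jωL/(R + jωL).
Step 3 — Numerator jωL = j·283.4; denominator R + jωL = 2200 + j283.4.
Step 4 — H = 0.01632 + j0.1267.
Step 5 — Magnitude: |H| = 0.1277 (-17.9 dB); phase: φ = 82.7°.

|H| = 0.1277 (-17.9 dB), φ = 82.7°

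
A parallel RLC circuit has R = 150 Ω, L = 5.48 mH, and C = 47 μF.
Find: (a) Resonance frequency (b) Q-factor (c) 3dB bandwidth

Step 1 — Resonance: ω₀ = 1/√(LC) = 1/√(0.00548·4.7e-05) = 1970 rad/s.
Step 2 — f₀ = ω₀/(2π) = 313.6 Hz.
Step 3 — Parallel Q: Q = R/(ω₀L) = 150/(1970·0.00548) = 13.89.
Step 4 — Bandwidth: Δω = ω₀/Q = 141.8 rad/s; BW = Δω/(2π) = 22.58 Hz.

(a) f₀ = 313.6 Hz  (b) Q = 13.89  (c) BW = 22.58 Hz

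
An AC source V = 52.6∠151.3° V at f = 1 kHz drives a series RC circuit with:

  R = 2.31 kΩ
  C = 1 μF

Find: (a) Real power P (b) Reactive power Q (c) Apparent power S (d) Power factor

Step 1 — Angular frequency: ω = 2π·f = 2π·1000 = 6283 rad/s.
Step 2 — Component impedances:
  R: Z = R = 2310 Ω
  C: Z = 1/(jωC) = -j/(ω·C) = 0 - j159.2 Ω
Step 3 — Series combination: Z_total = R + C = 2310 - j159.2 Ω = 2315∠-3.9° Ω.
Step 4 — Source phasor: V = 52.6∠151.3° V = -46.14 + j25.26 V.
Step 5 — Current: I = V / Z = -0.02063 + j0.009514 A = 0.02272∠155.2° A.
Step 6 — Complex power: S = V·I* = 1.192 - j0.08213 VA.
Step 7 — Real power: P = Re(S) = 1.192 W.
Step 8 — Reactive power: Q = Im(S) = -0.08213 VAR.
Step 9 — Apparent power: |S| = 1.195 VA.
Step 10 — Power factor: PF = P/|S| = 0.9976 (leading).

(a) P = 1.192 W  (b) Q = -0.08213 VAR  (c) S = 1.195 VA  (d) PF = 0.9976 (leading)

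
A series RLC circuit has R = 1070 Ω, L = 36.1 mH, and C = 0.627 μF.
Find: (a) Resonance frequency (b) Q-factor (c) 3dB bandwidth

Step 1 — Resonance condition Im(Z)=0 gives ω₀ = 1/√(LC).
Step 2 — ω₀ = 1/√(0.0361·6.27e-07) = 6647 rad/s.
Step 3 — f₀ = ω₀/(2π) = 1058 Hz.
Step 4 — Series Q: Q = ω₀L/R = 6647·0.0361/1070 = 0.2243.
Step 5 — 3dB bandwidth: Δω = ω₀/Q = 2.964e+04 rad/s; BW = Δω/(2π) = 4717 Hz.

(a) f₀ = 1058 Hz  (b) Q = 0.2243  (c) BW = 4717 Hz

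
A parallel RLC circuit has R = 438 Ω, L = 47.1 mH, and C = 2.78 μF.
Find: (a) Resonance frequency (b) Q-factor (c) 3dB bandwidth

Step 1 — Resonance: ω₀ = 1/√(LC) = 1/√(0.0471·2.78e-06) = 2764 rad/s.
Step 2 — f₀ = ω₀/(2π) = 439.8 Hz.
Step 3 — Parallel Q: Q = R/(ω₀L) = 438/(2764·0.0471) = 3.365.
Step 4 — Bandwidth: Δω = ω₀/Q = 821.3 rad/s; BW = Δω/(2π) = 130.7 Hz.

(a) f₀ = 439.8 Hz  (b) Q = 3.365  (c) BW = 130.7 Hz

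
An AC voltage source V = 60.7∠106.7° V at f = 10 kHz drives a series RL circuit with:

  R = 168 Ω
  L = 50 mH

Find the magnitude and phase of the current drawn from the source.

Step 1 — Angular frequency: ω = 2π·f = 2π·1e+04 = 6.283e+04 rad/s.
Step 2 — Component impedances:
  R: Z = R = 168 Ω
  L: Z = jωL = j·6.283e+04·0.05 = 0 + j3142 Ω
Step 3 — Series combination: Z_total = R + L = 168 + j3142 Ω = 3146∠86.9° Ω.
Step 4 — Source phasor: V = 60.7∠106.7° V = -17.44 + j58.14 V.
Step 5 — Ohm's law: I = V / Z_total = (-17.44 + j58.14) / (168 + j3142) = 0.01816 + j0.006523 A.
Step 6 — Convert to polar: |I| = 0.01929 A, ∠I = 19.8°.

I = 0.01929∠19.8° A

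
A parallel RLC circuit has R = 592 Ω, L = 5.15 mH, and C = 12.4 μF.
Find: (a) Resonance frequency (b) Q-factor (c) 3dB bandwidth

Step 1 — Resonance: ω₀ = 1/√(LC) = 1/√(0.00515·1.24e-05) = 3957 rad/s.
Step 2 — f₀ = ω₀/(2π) = 629.8 Hz.
Step 3 — Parallel Q: Q = R/(ω₀L) = 592/(3957·0.00515) = 29.05.
Step 4 — Bandwidth: Δω = ω₀/Q = 136.2 rad/s; BW = Δω/(2π) = 21.68 Hz.

(a) f₀ = 629.8 Hz  (b) Q = 29.05  (c) BW = 21.68 Hz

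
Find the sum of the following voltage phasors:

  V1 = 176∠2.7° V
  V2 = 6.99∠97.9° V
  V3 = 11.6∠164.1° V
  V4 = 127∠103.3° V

Step 1 — Convert each phasor to rectangular form:
  V1 = 176·(cos(2.7°) + j·sin(2.7°)) = 175.8 + j8.291 V
  V2 = 6.99·(cos(97.9°) + j·sin(97.9°)) = -0.9607 + j6.924 V
  V3 = 11.6·(cos(164.1°) + j·sin(164.1°)) = -11.16 + j3.178 V
  V4 = 127·(cos(103.3°) + j·sin(103.3°)) = -29.22 + j123.6 V
Step 2 — Sum components: V_total = 134.5 + j142 V.
Step 3 — Convert to polar: |V_total| = 195.6 V, ∠V_total = 46.6°.

V_total = 195.6∠46.6° V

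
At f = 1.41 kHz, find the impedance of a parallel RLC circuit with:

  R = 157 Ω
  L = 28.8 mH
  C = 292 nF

Step 1 — Angular frequency: ω = 2π·f = 2π·1410 = 8859 rad/s.
Step 2 — Component impedances:
  R: Z = R = 157 Ω
  L: Z = jωL = j·8859·0.0288 = 0 + j255.1 Ω
  C: Z = 1/(jωC) = -j/(ω·C) = 0 - j386.6 Ω
Step 3 — Parallel combination: 1/Z_total = 1/R + 1/L + 1/C; Z_total = 150.4 + j31.47 Ω = 153.7∠11.8° Ω.

Z = 150.4 + j31.47 Ω = 153.7∠11.8° Ω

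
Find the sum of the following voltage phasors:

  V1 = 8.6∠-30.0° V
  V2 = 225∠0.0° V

Step 1 — Convert each phasor to rectangular form:
  V1 = 8.6·(cos(-30.0°) + j·sin(-30.0°)) = 7.448 - j4.3 V
  V2 = 225·(cos(0.0°) + j·sin(0.0°)) = 225 V
Step 2 — Sum components: V_total = 232.4 - j4.3 V.
Step 3 — Convert to polar: |V_total| = 232.5 V, ∠V_total = -1.1°.

V_total = 232.5∠-1.1° V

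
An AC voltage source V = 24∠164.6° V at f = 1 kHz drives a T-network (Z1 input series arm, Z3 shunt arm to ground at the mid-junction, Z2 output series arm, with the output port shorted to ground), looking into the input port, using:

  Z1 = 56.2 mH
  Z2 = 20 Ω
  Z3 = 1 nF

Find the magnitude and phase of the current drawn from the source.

Step 1 — Angular frequency: ω = 2π·f = 2π·1000 = 6283 rad/s.
Step 2 — Component impedances:
  Z1: Z = jωL = j·6283·0.0562 = 0 + j353.1 Ω
  Z2: Z = R = 20 Ω
  Z3: Z = 1/(jωC) = -j/(ω·C) = 0 - j1.592e+05 Ω
Step 3 — With the output port shorted to ground, the output series arm Z2 runs from the junction to ground; the shunt arm Z3 also runs from the junction to ground. They appear in parallel: Z3 || Z2 = 20 - j0.002513 Ω.
Step 4 — Series with input arm Z1: Z_in = Z1 + (Z3 || Z2) = 20 + j353.1 Ω = 353.7∠86.8° Ω.
Step 5 — Source phasor: V = 24∠164.6° V = -23.14 + j6.373 V.
Step 6 — Ohm's law: I = V / Z_total = (-23.14 + j6.373) / (20 + j353.1) = 0.01429 + j0.06634 A.
Step 7 — Convert to polar: |I| = 0.06786 A, ∠I = 77.8°.

I = 0.06786∠77.8° A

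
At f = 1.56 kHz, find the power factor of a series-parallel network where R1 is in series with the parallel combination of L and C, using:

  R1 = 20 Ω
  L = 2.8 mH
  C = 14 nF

Step 1 — Angular frequency: ω = 2π·f = 2π·1560 = 9802 rad/s.
Step 2 — Component impedances:
  R1: Z = R = 20 Ω
  L: Z = jωL = j·9802·0.0028 = 0 + j27.44 Ω
  C: Z = 1/(jωC) = -j/(ω·C) = 0 - j7287 Ω
Step 3 — Parallel branch: L || C = 1/(1/L + 1/C) = 0 + j27.55 Ω.
Step 4 — Series with R1: Z_total = R1 + (L || C) = 20 + j27.55 Ω = 34.04∠54.0° Ω.
Step 5 — Power factor: PF = cos(φ) = Re(Z)/|Z| = 20/34.04 = 0.5875.
Step 6 — Type: Im(Z) = 27.55 ⇒ lagging (phase φ = 54.0°).

PF = 0.5875 (lagging, φ = 54.0°)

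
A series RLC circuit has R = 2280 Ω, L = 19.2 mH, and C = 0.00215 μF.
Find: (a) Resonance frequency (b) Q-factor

Step 1 — Resonance condition Im(Z)=0 gives ω₀ = 1/√(LC).
Step 2 — ω₀ = 1/√(0.0192·2.15e-09) = 1.556e+05 rad/s.
Step 3 — f₀ = ω₀/(2π) = 2.477e+04 Hz.
Step 4 — Series Q: Q = ω₀L/R = 1.556e+05·0.0192/2280 = 1.311.

(a) f₀ = 2.477e+04 Hz  (b) Q = 1.311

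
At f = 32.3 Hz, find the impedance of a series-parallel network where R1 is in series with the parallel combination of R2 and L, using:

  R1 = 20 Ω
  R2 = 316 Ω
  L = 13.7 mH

Step 1 — Angular frequency: ω = 2π·f = 2π·32.3 = 202.9 rad/s.
Step 2 — Component impedances:
  R1: Z = R = 20 Ω
  R2: Z = R = 316 Ω
  L: Z = jωL = j·202.9·0.0137 = 0 + j2.78 Ω
Step 3 — Parallel branch: R2 || L = 1/(1/R2 + 1/L) = 0.02446 + j2.78 Ω.
Step 4 — Series with R1: Z_total = R1 + (R2 || L) = 20.02 + j2.78 Ω = 20.22∠7.9° Ω.

Z = 20.02 + j2.78 Ω = 20.22∠7.9° Ω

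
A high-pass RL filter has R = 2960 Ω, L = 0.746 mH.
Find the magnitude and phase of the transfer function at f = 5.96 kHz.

Step 1 — Angular frequency: ω = 2π·5960 = 3.745e+04 rad/s.
Step 2 — Transfer function: H(jω) = jωL/(R + jωL).
Step 3 — Numerator jωL = j·27.94; denominator R + jωL = 2960 + j27.94.
Step 4 — H = 8.907e-05 + j0.009437.
Step 5 — Magnitude: |H| = 0.009437 (-40.5 dB); phase: φ = 89.5°.

|H| = 0.009437 (-40.5 dB), φ = 89.5°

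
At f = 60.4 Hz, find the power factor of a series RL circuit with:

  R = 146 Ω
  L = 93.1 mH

Step 1 — Angular frequency: ω = 2π·f = 2π·60.4 = 379.5 rad/s.
Step 2 — Component impedances:
  R: Z = R = 146 Ω
  L: Z = jωL = j·379.5·0.0931 = 0 + j35.33 Ω
Step 3 — Series combination: Z_total = R + L = 146 + j35.33 Ω = 150.2∠13.6° Ω.
Step 4 — Power factor: PF = cos(φ) = Re(Z)/|Z| = 146/150.214 = 0.9719.
Step 5 — Type: Im(Z) = 35.33 ⇒ lagging (phase φ = 13.6°).

PF = 0.9719 (lagging, φ = 13.6°)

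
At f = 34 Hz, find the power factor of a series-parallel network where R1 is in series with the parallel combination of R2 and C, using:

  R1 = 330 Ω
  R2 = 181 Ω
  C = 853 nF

Step 1 — Angular frequency: ω = 2π·f = 2π·34 = 213.6 rad/s.
Step 2 — Component impedances:
  R1: Z = R = 330 Ω
  R2: Z = R = 181 Ω
  C: Z = 1/(jωC) = -j/(ω·C) = 0 - j5488 Ω
Step 3 — Parallel branch: R2 || C = 1/(1/R2 + 1/C) = 180.8 - j5.963 Ω.
Step 4 — Series with R1: Z_total = R1 + (R2 || C) = 510.8 - j5.963 Ω = 510.8∠-0.7° Ω.
Step 5 — Power factor: PF = cos(φ) = Re(Z)/|Z| = 510.8/510.84 = 0.9999.
Step 6 — Type: Im(Z) = -5.963 ⇒ leading (phase φ = -0.7°).

PF = 0.9999 (leading, φ = -0.7°)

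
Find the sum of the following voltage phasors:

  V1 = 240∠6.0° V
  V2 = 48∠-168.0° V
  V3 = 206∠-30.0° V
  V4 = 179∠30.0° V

Step 1 — Convert each phasor to rectangular form:
  V1 = 240·(cos(6.0°) + j·sin(6.0°)) = 238.7 + j25.09 V
  V2 = 48·(cos(-168.0°) + j·sin(-168.0°)) = -46.95 - j9.98 V
  V3 = 206·(cos(-30.0°) + j·sin(-30.0°)) = 178.4 - j103 V
  V4 = 179·(cos(30.0°) + j·sin(30.0°)) = 155 + j89.5 V
Step 2 — Sum components: V_total = 525.2 + j1.607 V.
Step 3 — Convert to polar: |V_total| = 525.2 V, ∠V_total = 0.2°.

V_total = 525.2∠0.2° V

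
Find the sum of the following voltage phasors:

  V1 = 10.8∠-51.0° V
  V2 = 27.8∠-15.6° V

Step 1 — Convert each phasor to rectangular form:
  V1 = 10.8·(cos(-51.0°) + j·sin(-51.0°)) = 6.797 - j8.393 V
  V2 = 27.8·(cos(-15.6°) + j·sin(-15.6°)) = 26.78 - j7.476 V
Step 2 — Sum components: V_total = 33.57 - j15.87 V.
Step 3 — Convert to polar: |V_total| = 37.13 V, ∠V_total = -25.3°.

V_total = 37.13∠-25.3° V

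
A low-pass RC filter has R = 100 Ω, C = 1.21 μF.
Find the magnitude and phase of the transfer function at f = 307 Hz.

Step 1 — Angular frequency: ω = 2π·307 = 1929 rad/s.
Step 2 — Transfer function: H(jω) = 1/(1 + jωRC).
Step 3 — Denominator: 1 + jωRC = 1 + j·1929·100·1.21e-06 = 1 + j0.2334.
Step 4 — H = 0.9483 - j0.2213.
Step 5 — Magnitude: |H| = 0.9738 (-0.2 dB); phase: φ = -13.1°.

|H| = 0.9738 (-0.2 dB), φ = -13.1°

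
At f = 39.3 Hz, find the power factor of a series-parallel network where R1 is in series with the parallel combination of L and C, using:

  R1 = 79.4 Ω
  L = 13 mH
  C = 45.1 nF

Step 1 — Angular frequency: ω = 2π·f = 2π·39.3 = 246.9 rad/s.
Step 2 — Component impedances:
  R1: Z = R = 79.4 Ω
  L: Z = jωL = j·246.9·0.013 = 0 + j3.21 Ω
  C: Z = 1/(jωC) = -j/(ω·C) = 0 - j8.979e+04 Ω
Step 3 — Parallel branch: L || C = 1/(1/L + 1/C) = 0 + j3.21 Ω.
Step 4 — Series with R1: Z_total = R1 + (L || C) = 79.4 + j3.21 Ω = 79.46∠2.3° Ω.
Step 5 — Power factor: PF = cos(φ) = Re(Z)/|Z| = 79.4/79.46 = 0.9992.
Step 6 — Type: Im(Z) = 3.21 ⇒ lagging (phase φ = 2.3°).

PF = 0.9992 (lagging, φ = 2.3°)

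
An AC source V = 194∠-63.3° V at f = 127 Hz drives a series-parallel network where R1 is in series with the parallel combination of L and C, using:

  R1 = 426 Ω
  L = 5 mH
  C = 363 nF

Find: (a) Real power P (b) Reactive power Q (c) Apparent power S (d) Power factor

Step 1 — Angular frequency: ω = 2π·f = 2π·127 = 798 rad/s.
Step 2 — Component impedances:
  R1: Z = R = 426 Ω
  L: Z = jωL = j·798·0.005 = 0 + j3.99 Ω
  C: Z = 1/(jωC) = -j/(ω·C) = 0 - j3452 Ω
Step 3 — Parallel branch: L || C = 1/(1/L + 1/C) = 0 + j3.994 Ω.
Step 4 — Series with R1: Z_total = R1 + (L || C) = 426 + j3.994 Ω = 426∠0.5° Ω.
Step 5 — Source phasor: V = 194∠-63.3° V = 87.17 - j173.3 V.
Step 6 — Current: I = V / Z = 0.2008 - j0.4087 A = 0.4554∠-63.8° A.
Step 7 — Complex power: S = V·I* = 88.34 + j0.8283 VA.
Step 8 — Real power: P = Re(S) = 88.34 W.
Step 9 — Reactive power: Q = Im(S) = 0.8283 VAR.
Step 10 — Apparent power: |S| = 88.34 VA.
Step 11 — Power factor: PF = P/|S| = 1 (lagging).

(a) P = 88.34 W  (b) Q = 0.8283 VAR  (c) S = 88.34 VA  (d) PF = 1 (lagging)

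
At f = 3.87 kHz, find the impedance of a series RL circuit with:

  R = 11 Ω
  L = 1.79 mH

Step 1 — Angular frequency: ω = 2π·f = 2π·3870 = 2.432e+04 rad/s.
Step 2 — Component impedances:
  R: Z = R = 11 Ω
  L: Z = jωL = j·2.432e+04·0.00179 = 0 + j43.53 Ω
Step 3 — Series combination: Z_total = R + L = 11 + j43.53 Ω = 44.89∠75.8° Ω.

Z = 11 + j43.53 Ω = 44.89∠75.8° Ω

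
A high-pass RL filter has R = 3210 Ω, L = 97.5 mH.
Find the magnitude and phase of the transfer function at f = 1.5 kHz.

Step 1 — Angular frequency: ω = 2π·1500 = 9425 rad/s.
Step 2 — Transfer function: H(jω) = jωL/(R + jωL).
Step 3 — Numerator jωL = j·918.9; denominator R + jωL = 3210 + j918.9.
Step 4 — H = 0.07574 + j0.2646.
Step 5 — Magnitude: |H| = 0.2752 (-11.2 dB); phase: φ = 74.0°.

|H| = 0.2752 (-11.2 dB), φ = 74.0°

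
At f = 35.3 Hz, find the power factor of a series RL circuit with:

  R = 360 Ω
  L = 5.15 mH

Step 1 — Angular frequency: ω = 2π·f = 2π·35.3 = 221.8 rad/s.
Step 2 — Component impedances:
  R: Z = R = 360 Ω
  L: Z = jωL = j·221.8·0.00515 = 0 + j1.142 Ω
Step 3 — Series combination: Z_total = R + L = 360 + j1.142 Ω = 360∠0.2° Ω.
Step 4 — Power factor: PF = cos(φ) = Re(Z)/|Z| = 360/360 = 1.
Step 5 — Type: Im(Z) = 1.142 ⇒ lagging (phase φ = 0.2°).

PF = 1 (lagging, φ = 0.2°)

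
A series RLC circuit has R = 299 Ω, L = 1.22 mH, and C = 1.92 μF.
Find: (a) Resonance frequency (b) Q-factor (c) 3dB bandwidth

Step 1 — Resonance: ω₀ = 1/√(LC) = 1/√(0.00122·1.92e-06) = 2.066e+04 rad/s.
Step 2 — f₀ = ω₀/(2π) = 3288 Hz.
Step 3 — Series Q: Q = ω₀L/R = 2.066e+04·0.00122/299 = 0.08431.
Step 4 — Bandwidth: Δω = ω₀/Q = 2.451e+05 rad/s; BW = Δω/(2π) = 3.901e+04 Hz.

(a) f₀ = 3288 Hz  (b) Q = 0.08431  (c) BW = 3.901e+04 Hz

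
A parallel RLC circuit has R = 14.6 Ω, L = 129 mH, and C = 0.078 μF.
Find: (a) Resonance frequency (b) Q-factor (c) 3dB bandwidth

Step 1 — Resonance: ω₀ = 1/√(LC) = 1/√(0.129·7.8e-08) = 9969 rad/s.
Step 2 — f₀ = ω₀/(2π) = 1587 Hz.
Step 3 — Parallel Q: Q = R/(ω₀L) = 14.6/(9969·0.129) = 0.01135.
Step 4 — Bandwidth: Δω = ω₀/Q = 8.781e+05 rad/s; BW = Δω/(2π) = 1.398e+05 Hz.

(a) f₀ = 1587 Hz  (b) Q = 0.01135  (c) BW = 1.398e+05 Hz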